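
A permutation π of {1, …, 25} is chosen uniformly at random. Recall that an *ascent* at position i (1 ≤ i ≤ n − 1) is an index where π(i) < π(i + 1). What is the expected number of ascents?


Write X = Σ X_I over i = 1, …, 24, with X_I the indicator of one ascent.
There are 24 indicators.
For each fixed i, the pair (π(i), π(i+1)) is a uniformly random ordered pair of distinct values from {1, …, 25}; by symmetry P[π(i) < π(i+1)] = 1/2.
By linearity: E[X] = 24 · (1/2) = (25 − 1) · (1/2) = 12 ≈ 12.00000.

E[X] = 12 = 12.00000.


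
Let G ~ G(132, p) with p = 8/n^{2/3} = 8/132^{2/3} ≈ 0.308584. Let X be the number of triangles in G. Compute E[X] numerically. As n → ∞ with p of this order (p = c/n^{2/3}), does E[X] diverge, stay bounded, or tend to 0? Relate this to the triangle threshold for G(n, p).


Number of potential triangles: C(132, 3) = 374660.
Each occurs with probability p³ ≈ (0.308584)³ ≈ 2.93847567e-02.
By linearity: E[X] = C(132, 3)·p³ ≈ 374660 · 2.93847567e-02 ≈ 11009.292929.
Since α = 2/3 < 1, p = c/n^{2/3} ≫ 1/n is above the triangle threshold p ~ 1/n. Asymptotically E[X] ~ (c³/6)·n^{3(1−α)} = (8³/6)·n^{1} → ∞; triangles are abundant w.h.p.

E[X] ≈ 11009.292929; in regime p = Θ(1/n^{2/3}) E[X] diverges (above the triangle threshold p ~ 1/n).


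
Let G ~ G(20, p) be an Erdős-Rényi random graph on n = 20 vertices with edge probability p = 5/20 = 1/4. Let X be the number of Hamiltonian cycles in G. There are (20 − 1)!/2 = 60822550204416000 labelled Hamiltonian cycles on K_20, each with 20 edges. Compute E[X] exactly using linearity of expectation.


K_20 has (20 − 1)!/2 = 60822550204416000 labelled Hamiltonian cycles.
For each such Hamiltonian cycle H, let X_H = 1 if all 20 edges of H are present in G. Then P[X_H = 1] = p^{20} = (1/4)^{20} = 1/1099511627776.
By linearity of expectation: E[X] = Σ_H E[X_H] = 60822550204416000 · p^{20} = 60822550204416000 · 1/1099511627776 = 1856156927625/33554432.
Numerically: E[X] ≈ 5.532e+04.

E[X] = 60822550204416000 · (1/4)^{20} = 1856156927625/33554432 ≈ 5.532e+04.


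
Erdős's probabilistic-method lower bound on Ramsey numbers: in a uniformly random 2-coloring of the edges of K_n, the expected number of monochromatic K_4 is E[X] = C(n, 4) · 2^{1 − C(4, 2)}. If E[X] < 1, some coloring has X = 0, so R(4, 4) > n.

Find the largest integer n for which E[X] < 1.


We need C(n, 4) · 2^{1 − 6} < 1, i.e. C(n, 4) < 2^{6 − 1} = 32.
Check values of n near the boundary:
  n = 4: C(4, 4) = 1; 1 < 32? YES
  n = 5: C(5, 4) = 5; 5 < 32? YES
  n = 6: C(6, 4) = 15; 15 < 32? YES
  n = 7: C(7, 4) = 35; 35 < 32? NO
  n = 8: C(8, 4) = 70; 70 < 32? NO
  n = 9: C(9, 4) = 126; 126 < 32? NO
The largest n with C(n, 4) < 32 is n = 6 (where E[X] = 15/32 ≈ 0.469). Hence R(4, 4) > 6, i.e. R(4, 4) ≥ 7.

Largest n = 6; hence R(4, 4) > 6.


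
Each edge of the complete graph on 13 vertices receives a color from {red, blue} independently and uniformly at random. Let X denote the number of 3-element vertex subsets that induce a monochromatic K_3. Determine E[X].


Let X = Σ_S X_S over the C(13, 3) = 286 subsets S of size 3, where X_S = 1 if the K_3 on S is monochromatic.
For a fixed S, the K_3 on S has C(3, 2) = 3 edges. P[all 3 edges red] = (1/2)^3, and likewise for blue, so P[monochromatic] = 2·(1/2)^3 = 2^{1 − 3} = 1/4.
By linearity: E[X] = C(13, 3) · 2^{1 − 3} = 286 · 1/4 = 143/2.
Numerically: E[X] ≈ 71.50000.

E[X] = C(13,3)·2^(1−C(3,2)) = 143/2 ≈ 71.50000.


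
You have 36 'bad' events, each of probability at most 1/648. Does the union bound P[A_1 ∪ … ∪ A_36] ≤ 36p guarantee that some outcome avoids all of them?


Union bound: P[∪_{i=1}^{36} A_i] ≤ Σ_i P[A_i] ≤ 36·p = 36·(1/648) = 1/18.
Numerically: 1/18 ≈ 0.055556.
Is 1/18 < 1? YES.
Since P[∪ A_i] ≤ 1/18 < 1, the complement has P[∩ A_i^c] ≥ 1 − 1/18 = 17/18 > 0, so some outcome avoids every A_i.

36·p = 1/18 ≈ 0.055556; existence CERTIFIED by the union bound.


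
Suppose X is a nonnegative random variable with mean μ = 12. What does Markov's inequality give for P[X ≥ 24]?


μ = E[X] = 12, a = 24.
Markov: P[X ≥ 24] ≤ μ/a = (12)/24 = 1/2.
Numerically: ≈ 0.500.
(Since a = 24 > μ = 12.000, the bound 1/2 is < 1 and informative.)

P[X ≥ 24] ≤ 1/2 ≈ 0.500.


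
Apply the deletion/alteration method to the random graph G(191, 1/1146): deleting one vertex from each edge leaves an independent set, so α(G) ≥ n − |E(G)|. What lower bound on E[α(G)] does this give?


E[|E(G)|] = C(191, 2)·p = 18145 · (1/1146) = 95/6.
E[α(G)] ≥ n − E[|E(G)|] = 191 − 95/6 = 1051/6.
Numerically: ≈ 175.16667.
(This is only a lower bound; the true E[α(G)] may be larger.)

E[α(G)] ≥ 1051/6 ≈ 175.16667.


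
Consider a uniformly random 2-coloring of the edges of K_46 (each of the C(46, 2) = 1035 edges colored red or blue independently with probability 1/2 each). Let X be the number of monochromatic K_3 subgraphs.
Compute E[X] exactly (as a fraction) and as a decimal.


Let X = Σ_S X_S over the C(46, 3) = 15180 subsets S of size 3, where X_S = 1 if the K_3 on S is monochromatic.
For a fixed S, the K_3 on S has C(3, 2) = 3 edges. P[all 3 edges red] = (1/2)^3, and likewise for blue, so P[monochromatic] = 2·(1/2)^3 = 2^{1 − 3} = 1/4.
Summing: E[X] = C(46, 3) · 2^{1 − 3} = 15180 · 1/4 = 3795.
Numerically: E[X] ≈ 3795.000.

E[X] = C(46,3)·2^(1−C(3,2)) = 3795 ≈ 3795.000.


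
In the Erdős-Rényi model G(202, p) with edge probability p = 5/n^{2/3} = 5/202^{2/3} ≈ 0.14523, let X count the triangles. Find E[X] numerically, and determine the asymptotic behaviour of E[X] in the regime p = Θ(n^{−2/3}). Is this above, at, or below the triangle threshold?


Number of potential triangles: C(202, 3) = 1353400.
Each occurs with probability p³ ≈ (0.14523)³ ≈ 3.0634252e-03.
By linearity: E[X] = C(202, 3)·p³ ≈ 1353400 · 3.0634252e-03 ≈ 4146.03960.
Since α = 2/3 < 1, p = c/n^{2/3} ≫ 1/n is above the triangle threshold p ~ 1/n. Asymptotically E[X] ~ (c³/6)·n^{3(1−α)} = (5³/6)·n^{1} → ∞; triangles are abundant w.h.p.

E[X] ≈ 4146.03960; in regime p = Θ(1/n^{2/3}) E[X] diverges (above the triangle threshold p ~ 1/n).


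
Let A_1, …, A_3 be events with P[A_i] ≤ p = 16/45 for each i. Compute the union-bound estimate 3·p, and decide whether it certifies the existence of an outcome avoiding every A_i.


Union bound: P[∪_{i=1}^{3} A_i] ≤ Σ_i P[A_i] ≤ 3·p = 3·(16/45) = 16/15.
Numerically: 16/15 ≈ 1.06667.
Is 16/15 < 1? NO.
Since the bound 16/15 is ≥ 1, the union bound is uninformative here; it does NOT by itself certify existence.

3·p = 16/15 ≈ 1.06667; existence NOT certified by the union bound.


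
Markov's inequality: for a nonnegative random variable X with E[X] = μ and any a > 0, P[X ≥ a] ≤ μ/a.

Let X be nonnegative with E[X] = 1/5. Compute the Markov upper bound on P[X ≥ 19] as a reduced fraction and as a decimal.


μ = E[X] = 1/5, a = 19.
Markov: P[X ≥ 19] ≤ μ/a = (1/5)/19 = 1/95.
Numerically: ≈ 0.01053.
(Since a = 19 > μ = 0.20000, the bound 1/95 is < 1 and informative.)

P[X ≥ 19] ≤ 1/95 ≈ 0.01053.


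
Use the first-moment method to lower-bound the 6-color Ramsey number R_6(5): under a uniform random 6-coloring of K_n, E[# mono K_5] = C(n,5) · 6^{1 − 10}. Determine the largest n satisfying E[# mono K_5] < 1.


We need C(n, 5) · 6^{1 − 10} < 1, i.e. C(n, 5) < 6^{10 − 1} = 10077696.
Check values of n near the boundary:
  n = 64: C(64, 5) = 7624512; 7624512 < 10077696? YES
  n = 65: C(65, 5) = 8259888; 8259888 < 10077696? YES
  n = 66: C(66, 5) = 8936928; 8936928 < 10077696? YES
  n = 67: C(67, 5) = 9657648; 9657648 < 10077696? YES
  n = 68: C(68, 5) = 10424128; 10424128 < 10077696? NO
The largest n with C(n, 5) < 10077696 is n = 67 (where E[X] = 67067/69984 ≈ 0.9583190). Hence R_6(5) > 67, i.e. R_6(5) ≥ 68.

Largest n = 67; hence R_6(5) > 67.


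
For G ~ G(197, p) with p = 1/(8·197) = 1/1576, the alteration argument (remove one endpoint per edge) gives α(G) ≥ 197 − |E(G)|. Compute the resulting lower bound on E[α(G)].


E[|E(G)|] = C(197, 2)·p = 19306 · (1/1576) = 49/4.
E[α(G)] ≥ n − E[|E(G)|] = 197 − 49/4 = 739/4.
Numerically: ≈ 184.750.
(This is only a lower bound; the true E[α(G)] may be larger.)

E[α(G)] ≥ 739/4 ≈ 184.750.


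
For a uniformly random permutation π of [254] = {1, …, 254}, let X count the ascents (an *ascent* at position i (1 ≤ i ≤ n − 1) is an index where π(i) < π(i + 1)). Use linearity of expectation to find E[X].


Write X = Σ X_I over i = 1, …, 253, with X_I the indicator of one ascent.
There are 253 indicators.
For each fixed i, the pair (π(i), π(i+1)) is a uniformly random ordered pair of distinct values from {1, …, 254}; by symmetry P[π(i) < π(i+1)] = 1/2.
By linearity: E[X] = 253 · (1/2) = (254 − 1) · (1/2) = 253/2 ≈ 126.500000.

E[X] = 253/2 = 126.500000.


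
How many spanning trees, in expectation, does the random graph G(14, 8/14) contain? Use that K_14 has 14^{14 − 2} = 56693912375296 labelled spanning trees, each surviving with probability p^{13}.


K_14 has 14^{14 − 2} = 56693912375296 labelled spanning trees.
For each such spanning tree H, let X_H = 1 if all 13 edges of H are present in G. Then P[X_H = 1] = p^{13} = (4/7)^{13} = 67108864/96889010407.
By linearity: E[X] = Σ_H E[X_H] = 56693912375296 · p^{13} = 56693912375296 · 67108864/96889010407 = 274877906944/7.
Numerically: E[X] ≈ 3.92683e+10.

E[X] = 56693912375296 · (4/7)^{13} = 274877906944/7 ≈ 3.92683e+10.


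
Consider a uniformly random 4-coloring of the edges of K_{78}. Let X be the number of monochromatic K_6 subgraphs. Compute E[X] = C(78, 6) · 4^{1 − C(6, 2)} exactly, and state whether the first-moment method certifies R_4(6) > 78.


E[X] = C(78, 6) · 4^{1 − 15} = 256851595 · 4^{−14} = 256851595/268435456.
As a reduced fraction: E[X] = 256851595/268435456 ≈ 0.956847.
Is E[X] < 1? YES.
Since E[X] < 1, there exists a 4-coloring of K_{78} with no monochromatic K_6; hence R_4(6) > 78.

E[X] = 256851595/268435456 ≈ 0.956847; E[X] < 1, so R_4(6) > 78.


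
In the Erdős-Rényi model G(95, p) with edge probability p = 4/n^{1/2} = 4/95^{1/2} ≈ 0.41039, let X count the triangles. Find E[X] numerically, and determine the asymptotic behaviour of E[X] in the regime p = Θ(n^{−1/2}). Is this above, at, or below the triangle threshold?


Number of potential triangles: C(95, 3) = 138415.
Each occurs with probability p³ ≈ (0.41039)³ ≈ 6.9118542e-02.
By linearity: E[X] = C(95, 3)·p³ ≈ 138415 · 6.9118542e-02 ≈ 9567.04294.
Since α = 1/2 < 1, p = c/n^{1/2} ≫ 1/n is above the triangle threshold p ~ 1/n. Asymptotically E[X] ~ (c³/6)·n^{3(1−α)} = (4³/6)·n^{1.5} → ∞; triangles are abundant w.h.p.

E[X] ≈ 9567.04294; in regime p = Θ(1/n^{1/2}) E[X] diverges (above the triangle threshold p ~ 1/n).


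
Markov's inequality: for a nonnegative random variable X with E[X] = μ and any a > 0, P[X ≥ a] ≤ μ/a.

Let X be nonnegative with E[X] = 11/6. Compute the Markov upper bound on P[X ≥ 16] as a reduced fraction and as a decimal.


μ = E[X] = 11/6, a = 16.
Markov: P[X ≥ 16] ≤ μ/a = (11/6)/16 = 11/96.
Numerically: ≈ 0.1146.
(Since a = 16 > μ = 1.8333, the bound 11/96 is < 1 and informative.)

P[X ≥ 16] ≤ 11/96 ≈ 0.1146.


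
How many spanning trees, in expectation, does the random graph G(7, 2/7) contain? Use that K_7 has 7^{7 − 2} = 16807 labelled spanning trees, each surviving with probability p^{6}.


K_7 has 7^{7 − 2} = 16807 labelled spanning trees.
For each such spanning tree H, let X_H = 1 if all 6 edges of H are present in G. Then P[X_H = 1] = p^{6} = (2/7)^{6} = 64/117649.
Summing the indicators: E[X] = Σ_H E[X_H] = 16807 · p^{6} = 16807 · 64/117649 = 64/7.
Numerically: E[X] ≈ 9.1429.

E[X] = 16807 · (2/7)^{6} = 64/7 ≈ 9.1429.


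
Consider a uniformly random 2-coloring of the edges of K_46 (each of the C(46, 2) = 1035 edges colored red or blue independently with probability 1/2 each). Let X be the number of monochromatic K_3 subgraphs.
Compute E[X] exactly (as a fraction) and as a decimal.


Let X = Σ_S X_S over the C(46, 3) = 15180 subsets S of size 3, where X_S = 1 if the K_3 on S is monochromatic.
For a fixed S, the K_3 on S has C(3, 2) = 3 edges. P[all 3 edges red] = (1/2)^3, and likewise for blue, so P[monochromatic] = 2·(1/2)^3 = 2^{1 − 3} = 1/4.
By linearity of expectation: E[X] = C(46, 3) · 2^{1 − 3} = 15180 · 1/4 = 3795.
Numerically: E[X] ≈ 3795.000.

E[X] = C(46,3)·2^(1−C(3,2)) = 3795 ≈ 3795.000.


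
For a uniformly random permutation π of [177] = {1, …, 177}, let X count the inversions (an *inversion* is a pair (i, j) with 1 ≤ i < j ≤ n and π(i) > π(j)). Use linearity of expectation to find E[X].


Write X = Σ X_I over the C(177, 2) = 15576 pairs i < j, with X_I the indicator of one inversion.
There are 15576 indicators.
For each fixed pair i < j, the values π(i) and π(j) are two distinct elements of {1, …, 177} in uniformly random order; by symmetry P[π(i) > π(j)] = 1/2.
By linearity: E[X] = 15576 · (1/2) = C(177, 2) · (1/2) = 15576/2 = 7788 ≈ 7788.00000.

E[X] = 7788 = 7788.00000.


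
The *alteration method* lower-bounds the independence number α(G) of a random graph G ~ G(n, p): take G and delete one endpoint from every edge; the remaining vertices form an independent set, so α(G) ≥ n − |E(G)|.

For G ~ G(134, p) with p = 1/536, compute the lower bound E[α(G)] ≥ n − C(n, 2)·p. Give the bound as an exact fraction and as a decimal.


E[|E(G)|] = C(134, 2)·p = 8911 · (1/536) = 133/8.
E[α(G)] ≥ n − E[|E(G)|] = 134 − 133/8 = 939/8.
Numerically: ≈ 117.375.
(This is only a lower bound; the true E[α(G)] may be larger.)

E[α(G)] ≥ 939/8 ≈ 117.375.


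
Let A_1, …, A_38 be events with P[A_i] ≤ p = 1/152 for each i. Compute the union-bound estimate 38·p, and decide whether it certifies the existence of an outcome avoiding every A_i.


Union bound: P[∪_{i=1}^{38} A_i] ≤ Σ_i P[A_i] ≤ 38·p = 38·(1/152) = 1/4.
Numerically: 1/4 ≈ 0.250.
Is 1/4 < 1? YES.
Since P[∪ A_i] ≤ 1/4 < 1, the complement has P[∩ A_i^c] ≥ 1 − 1/4 = 3/4 > 0, so some outcome avoids every A_i.

38·p = 1/4 ≈ 0.250; existence CERTIFIED by the union bound.


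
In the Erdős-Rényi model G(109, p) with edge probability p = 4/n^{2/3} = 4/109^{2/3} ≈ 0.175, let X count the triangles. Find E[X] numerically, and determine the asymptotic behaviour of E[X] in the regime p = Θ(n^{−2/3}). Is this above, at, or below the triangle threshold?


Number of potential triangles: C(109, 3) = 209934.
Each occurs with probability p³ ≈ (0.175)³ ≈ 5.38675e-03.
By linearity: E[X] = C(109, 3)·p³ ≈ 209934 · 5.38675e-03 ≈ 1130.862.
Since α = 2/3 < 1, p = c/n^{2/3} ≫ 1/n is above the triangle threshold p ~ 1/n. Asymptotically E[X] ~ (c³/6)·n^{3(1−α)} = (4³/6)·n^{1} → ∞; triangles are abundant w.h.p.

E[X] ≈ 1130.862; in regime p = Θ(1/n^{2/3}) E[X] diverges (above the triangle threshold p ~ 1/n).


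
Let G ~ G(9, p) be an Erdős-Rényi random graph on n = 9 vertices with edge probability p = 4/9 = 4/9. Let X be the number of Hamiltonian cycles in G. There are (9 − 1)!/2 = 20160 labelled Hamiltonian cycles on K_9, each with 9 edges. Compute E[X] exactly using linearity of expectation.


K_9 has (9 − 1)!/2 = 20160 labelled Hamiltonian cycles.
For each such Hamiltonian cycle H, let X_H = 1 if all 9 edges of H are present in G. Then P[X_H = 1] = p^{9} = (4/9)^{9} = 262144/387420489.
By linearity of expectation: E[X] = Σ_H E[X_H] = 20160 · p^{9} = 20160 · 262144/387420489 = 587202560/43046721.
Numerically: E[X] ≈ 13.641.

E[X] = 20160 · (4/9)^{9} = 587202560/43046721 ≈ 13.641.


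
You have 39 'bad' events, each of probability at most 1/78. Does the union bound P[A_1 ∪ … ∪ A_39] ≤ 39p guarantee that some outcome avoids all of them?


Union bound: P[∪_{i=1}^{39} A_i] ≤ Σ_i P[A_i] ≤ 39·p = 39·(1/78) = 1/2.
Numerically: 1/2 ≈ 0.500.
Is 1/2 < 1? YES.
Since P[∪ A_i] ≤ 1/2 < 1, the complement has P[∩ A_i^c] ≥ 1 − 1/2 = 1/2 > 0, so some outcome avoids every A_i.

39·p = 1/2 ≈ 0.500; existence CERTIFIED by the union bound.


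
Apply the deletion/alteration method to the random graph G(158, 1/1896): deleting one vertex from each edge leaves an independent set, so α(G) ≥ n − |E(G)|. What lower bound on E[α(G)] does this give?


E[|E(G)|] = C(158, 2)·p = 12403 · (1/1896) = 157/24.
E[α(G)] ≥ n − E[|E(G)|] = 158 − 157/24 = 3635/24.
Numerically: ≈ 151.4583.
(This is only a lower bound; the true E[α(G)] may be larger.)

E[α(G)] ≥ 3635/24 ≈ 151.4583.


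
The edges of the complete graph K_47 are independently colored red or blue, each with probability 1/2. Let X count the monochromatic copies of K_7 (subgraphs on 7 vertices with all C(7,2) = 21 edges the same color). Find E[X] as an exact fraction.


Let X = Σ_S X_S over the C(47, 7) = 62891499 subsets S of size 7, where X_S = 1 if the K_7 on S is monochromatic.
For a fixed S, the K_7 on S has C(7, 2) = 21 edges. P[all 21 edges red] = (1/2)^21, and likewise for blue, so P[monochromatic] = 2·(1/2)^21 = 2^{1 − 21} = 1/1048576.
By linearity: E[X] = C(47, 7) · 2^{1 − 21} = 62891499 · 1/1048576 = 62891499/1048576.
Numerically: E[X] ≈ 59.978007.

E[X] = C(47,7)·2^(1−C(7,2)) = 62891499/1048576 ≈ 59.978007.


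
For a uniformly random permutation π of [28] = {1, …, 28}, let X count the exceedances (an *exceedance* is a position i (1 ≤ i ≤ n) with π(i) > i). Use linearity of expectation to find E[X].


Write X = Σ_{i=1}^{28} X_i, where X_i = 1_{π(i) > i}.
For each fixed i, π(i) is uniform over {1, …, 28} (marginal of a uniform permutation), so P[π(i) > i] = (n − i)/n. Summing: Σ_{i=1}^{28} (n − i)/n = (0 + 1 + … + 27)/28 = 28(28 − 1)/(2·28) = (28 − 1)/2.
Hence E[X] = Σ_{i=1}^{28} (28 − i)/28 = 27/2 ≈ 13.500000.

E[X] = 27/2 = 13.500000.


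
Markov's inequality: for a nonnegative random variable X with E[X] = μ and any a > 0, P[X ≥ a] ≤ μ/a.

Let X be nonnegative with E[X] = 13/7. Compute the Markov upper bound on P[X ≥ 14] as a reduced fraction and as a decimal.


μ = E[X] = 13/7, a = 14.
Markov: P[X ≥ 14] ≤ μ/a = (13/7)/14 = 13/98.
Numerically: ≈ 0.132653.
(Since a = 14 > μ = 1.857143, the bound 13/98 is < 1 and informative.)

P[X ≥ 14] ≤ 13/98 ≈ 0.132653.


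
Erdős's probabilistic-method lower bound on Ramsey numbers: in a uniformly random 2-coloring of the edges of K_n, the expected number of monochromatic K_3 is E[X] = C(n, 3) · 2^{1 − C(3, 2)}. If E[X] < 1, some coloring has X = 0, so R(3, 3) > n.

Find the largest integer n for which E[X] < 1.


We need C(n, 3) · 2^{1 − 3} < 1, i.e. C(n, 3) < 2^{3 − 1} = 4.
Check values of n near the boundary:
  n = 3: C(3, 3) = 1; 1 < 4? YES
  n = 4: C(4, 3) = 4; 4 < 4? NO
  n = 5: C(5, 3) = 10; 10 < 4? NO
The largest n with C(n, 3) < 4 is n = 3 (where E[X] = 1/4 ≈ 0.2500). Hence R(3, 3) > 3, i.e. R(3, 3) ≥ 4.

Largest n = 3; hence R(3, 3) > 3.


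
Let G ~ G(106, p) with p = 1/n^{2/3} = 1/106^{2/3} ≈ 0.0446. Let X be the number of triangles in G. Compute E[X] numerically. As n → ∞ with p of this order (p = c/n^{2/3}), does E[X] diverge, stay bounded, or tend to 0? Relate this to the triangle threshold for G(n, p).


Number of potential triangles: C(106, 3) = 192920.
Each occurs with probability p³ ≈ (0.0446)³ ≈ 8.89996e-05.
By linearity: E[X] = C(106, 3)·p³ ≈ 192920 · 8.89996e-05 ≈ 17.170.
Since α = 2/3 < 1, p = c/n^{2/3} ≫ 1/n is above the triangle threshold p ~ 1/n. Asymptotically E[X] ~ (c³/6)·n^{3(1−α)} = (1³/6)·n^{1} → ∞; triangles are abundant w.h.p.

E[X] ≈ 17.170; in regime p = Θ(1/n^{2/3}) E[X] diverges (above the triangle threshold p ~ 1/n).


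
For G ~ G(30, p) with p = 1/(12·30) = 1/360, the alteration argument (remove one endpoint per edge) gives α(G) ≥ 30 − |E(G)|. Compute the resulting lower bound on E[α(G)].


E[|E(G)|] = C(30, 2)·p = 435 · (1/360) = 29/24.
E[α(G)] ≥ n − E[|E(G)|] = 30 − 29/24 = 691/24.
Numerically: ≈ 28.7917.
(This is only a lower bound; the true E[α(G)] may be larger.)

E[α(G)] ≥ 691/24 ≈ 28.7917.


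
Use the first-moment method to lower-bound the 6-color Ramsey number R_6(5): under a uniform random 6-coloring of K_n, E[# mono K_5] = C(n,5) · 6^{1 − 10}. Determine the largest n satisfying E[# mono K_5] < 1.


We need C(n, 5) · 6^{1 − 10} < 1, i.e. C(n, 5) < 6^{10 − 1} = 10077696.
Check values of n near the boundary:
  n = 62: C(62, 5) = 6471002; 6471002 < 10077696? YES
  n = 63: C(63, 5) = 7028847; 7028847 < 10077696? YES
  n = 64: C(64, 5) = 7624512; 7624512 < 10077696? YES
  n = 65: C(65, 5) = 8259888; 8259888 < 10077696? YES
  n = 66: C(66, 5) = 8936928; 8936928 < 10077696? YES
  n = 67: C(67, 5) = 9657648; 9657648 < 10077696? YES
  n = 68: C(68, 5) = 10424128; 10424128 < 10077696? NO
  n = 69: C(69, 5) = 11238513; 11238513 < 10077696? NO
  n = 70: C(70, 5) = 12103014; 12103014 < 10077696? NO
The largest n with C(n, 5) < 10077696 is n = 67 (where E[X] = 67067/69984 ≈ 0.9583190). Hence R_6(5) > 67, i.e. R_6(5) ≥ 68.

Largest n = 67; hence R_6(5) > 67.


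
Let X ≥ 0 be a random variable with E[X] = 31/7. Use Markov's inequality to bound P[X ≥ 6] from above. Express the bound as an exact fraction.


μ = E[X] = 31/7, a = 6.
Markov: P[X ≥ 6] ≤ μ/a = (31/7)/6 = 31/42.
Numerically: ≈ 0.7381.
(Since a = 6 > μ = 4.4286, the bound 31/42 is < 1 and informative.)

P[X ≥ 6] ≤ 31/42 ≈ 0.7381.


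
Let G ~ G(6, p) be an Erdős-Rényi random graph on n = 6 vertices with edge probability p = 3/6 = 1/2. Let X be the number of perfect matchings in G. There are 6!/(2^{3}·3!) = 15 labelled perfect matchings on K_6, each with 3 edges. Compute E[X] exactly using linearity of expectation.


K_6 has 6!/(2^{3}·3!) = 15 labelled perfect matchings.
For each such perfect matching H, let X_H = 1 if all 3 edges of H are present in G. Then P[X_H = 1] = p^{3} = (1/2)^{3} = 1/8.
By linearity: E[X] = Σ_H E[X_H] = 15 · p^{3} = 15 · 1/8 = 15/8.
Numerically: E[X] ≈ 1.875.

E[X] = 15 · (1/2)^{3} = 15/8 ≈ 1.875.


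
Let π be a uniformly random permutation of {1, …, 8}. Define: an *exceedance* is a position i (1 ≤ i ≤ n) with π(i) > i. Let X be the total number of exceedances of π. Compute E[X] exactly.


Write X = Σ_{i=1}^{8} X_i, where X_i = 1_{π(i) > i}.
For each fixed i, π(i) is uniform over {1, …, 8} (marginal of a uniform permutation), so P[π(i) > i] = (n − i)/n. Summing: Σ_{i=1}^{8} (n − i)/n = (0 + 1 + … + 7)/8 = 8(8 − 1)/(2·8) = (8 − 1)/2.
Hence E[X] = Σ_{i=1}^{8} (8 − i)/8 = 7/2 ≈ 3.5000.

E[X] = 7/2 = 3.5000.


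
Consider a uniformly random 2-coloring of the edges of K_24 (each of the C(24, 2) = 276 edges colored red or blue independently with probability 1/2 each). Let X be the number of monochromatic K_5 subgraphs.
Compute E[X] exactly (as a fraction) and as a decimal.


Let X = Σ_S X_S over the C(24, 5) = 42504 subsets S of size 5, where X_S = 1 if the K_5 on S is monochromatic.
For a fixed S, the K_5 on S has C(5, 2) = 10 edges. P[all 10 edges red] = (1/2)^10, and likewise for blue, so P[monochromatic] = 2·(1/2)^10 = 2^{1 − 10} = 1/512.
By linearity of expectation: E[X] = C(24, 5) · 2^{1 − 10} = 42504 · 1/512 = 5313/64.
Numerically: E[X] ≈ 83.015625.

E[X] = C(24,5)·2^(1−C(5,2)) = 5313/64 ≈ 83.015625.


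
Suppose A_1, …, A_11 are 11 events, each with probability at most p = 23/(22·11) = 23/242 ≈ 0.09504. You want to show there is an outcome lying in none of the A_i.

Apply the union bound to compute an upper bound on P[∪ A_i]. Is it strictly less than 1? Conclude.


Union bound: P[∪_{i=1}^{11} A_i] ≤ Σ_i P[A_i] ≤ 11·p = 11·(23/242) = 23/22.
Numerically: 23/22 ≈ 1.04545.
Is 23/22 < 1? NO.
Since the bound 23/22 is ≥ 1, the union bound is uninformative here; it does NOT by itself certify existence.

11·p = 23/22 ≈ 1.04545; existence NOT certified by the union bound.


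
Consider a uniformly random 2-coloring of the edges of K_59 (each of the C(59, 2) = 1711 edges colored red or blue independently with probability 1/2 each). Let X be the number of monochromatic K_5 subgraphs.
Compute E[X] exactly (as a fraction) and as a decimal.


Let X = Σ_S X_S over the C(59, 5) = 5006386 subsets S of size 5, where X_S = 1 if the K_5 on S is monochromatic.
For a fixed S, the K_5 on S has C(5, 2) = 10 edges. P[all 10 edges red] = (1/2)^10, and likewise for blue, so P[monochromatic] = 2·(1/2)^10 = 2^{1 − 10} = 1/512.
By linearity: E[X] = C(59, 5) · 2^{1 − 10} = 5006386 · 1/512 = 2503193/256.
Numerically: E[X] ≈ 9778.097656.

E[X] = C(59,5)·2^(1−C(5,2)) = 2503193/256 ≈ 9778.097656.


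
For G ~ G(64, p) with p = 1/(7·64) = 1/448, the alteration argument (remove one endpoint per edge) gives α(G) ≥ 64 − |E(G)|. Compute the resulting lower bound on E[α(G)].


E[|E(G)|] = C(64, 2)·p = 2016 · (1/448) = 9/2.
E[α(G)] ≥ n − E[|E(G)|] = 64 − 9/2 = 119/2.
Numerically: ≈ 59.50000.
(This is only a lower bound; the true E[α(G)] may be larger.)

E[α(G)] ≥ 119/2 ≈ 59.50000.


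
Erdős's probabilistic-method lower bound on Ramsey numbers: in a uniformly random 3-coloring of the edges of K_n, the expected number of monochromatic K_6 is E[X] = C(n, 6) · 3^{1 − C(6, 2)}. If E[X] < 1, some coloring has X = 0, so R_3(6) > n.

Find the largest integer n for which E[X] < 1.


We need C(n, 6) · 3^{1 − 15} < 1, i.e. C(n, 6) < 3^{15 − 1} = 4782969.
Check values of n near the boundary:
  n = 37: C(37, 6) = 2324784; 2324784 < 4782969? YES
  n = 38: C(38, 6) = 2760681; 2760681 < 4782969? YES
  n = 39: C(39, 6) = 3262623; 3262623 < 4782969? YES
  n = 40: C(40, 6) = 3838380; 3838380 < 4782969? YES
  n = 41: C(41, 6) = 4496388; 4496388 < 4782969? YES
  n = 42: C(42, 6) = 5245786; 5245786 < 4782969? NO
  n = 43: C(43, 6) = 6096454; 6096454 < 4782969? NO
The largest n with C(n, 6) < 4782969 is n = 41 (where E[X] = 1498796/1594323 ≈ 0.9400830). Hence R_3(6) > 41, i.e. R_3(6) ≥ 42.

Largest n = 41; hence R_3(6) > 41.


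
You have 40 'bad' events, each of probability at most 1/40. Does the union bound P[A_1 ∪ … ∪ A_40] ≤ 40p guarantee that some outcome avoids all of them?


Union bound: P[∪_{i=1}^{40} A_i] ≤ Σ_i P[A_i] ≤ 40·p = 40·(1/40) = 1.
Numerically: 1 ≈ 1.00000.
Is 1 < 1? NO.
Since the bound 1 is ≥ 1, the union bound is uninformative here; it does NOT by itself certify existence.

40·p = 1 ≈ 1.00000; existence NOT certified by the union bound.


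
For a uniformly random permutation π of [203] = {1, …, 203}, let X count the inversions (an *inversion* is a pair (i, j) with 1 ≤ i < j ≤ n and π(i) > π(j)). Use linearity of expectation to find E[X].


Write X = Σ X_I over the C(203, 2) = 20503 pairs i < j, with X_I the indicator of one inversion.
There are 20503 indicators.
For each fixed pair i < j, the values π(i) and π(j) are two distinct elements of {1, …, 203} in uniformly random order; by symmetry P[π(i) > π(j)] = 1/2.
By linearity: E[X] = 20503 · (1/2) = C(203, 2) · (1/2) = 20503/2 = 20503/2 ≈ 10251.500000.

E[X] = 20503/2 = 10251.500000.


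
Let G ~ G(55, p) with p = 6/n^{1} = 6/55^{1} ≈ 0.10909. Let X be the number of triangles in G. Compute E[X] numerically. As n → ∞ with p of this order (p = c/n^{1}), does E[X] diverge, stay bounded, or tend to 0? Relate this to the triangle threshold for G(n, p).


Number of potential triangles: C(55, 3) = 26235.
Each occurs with probability p³ ≈ (0.10909)³ ≈ 1.2982720e-03.
By linearity: E[X] = C(55, 3)·p³ ≈ 26235 · 1.2982720e-03 ≈ 34.06017.
Here α = 1, so p = 6/n is exactly at the triangle threshold p ~ 1/n. Asymptotically E[X] → c³/6 = 6³/6 = 36 ≈ 36.00000, a bounded constant. In this regime the triangle count is asymptotically Poisson(c³/6).

E[X] ≈ 34.06017; in regime p = Θ(1/n^{1}) E[X] stays bounded (at the triangle threshold p ~ 1/n).


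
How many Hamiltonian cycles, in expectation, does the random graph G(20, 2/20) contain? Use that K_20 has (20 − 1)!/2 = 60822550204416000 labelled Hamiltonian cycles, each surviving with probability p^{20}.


K_20 has (20 − 1)!/2 = 60822550204416000 labelled Hamiltonian cycles.
For each such Hamiltonian cycle H, let X_H = 1 if all 20 edges of H are present in G. Then P[X_H = 1] = p^{20} = (1/10)^{20} = 1/100000000000000000000.
Summing the indicators: E[X] = Σ_H E[X_H] = 60822550204416000 · p^{20} = 60822550204416000 · 1/100000000000000000000 = 14849255421/24414062500000.
Numerically: E[X] ≈ 0.0006082.

E[X] = 60822550204416000 · (1/10)^{20} = 14849255421/24414062500000 ≈ 0.0006082.


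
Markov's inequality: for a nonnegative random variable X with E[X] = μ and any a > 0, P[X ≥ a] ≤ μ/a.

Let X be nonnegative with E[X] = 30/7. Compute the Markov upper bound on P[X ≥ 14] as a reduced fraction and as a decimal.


μ = E[X] = 30/7, a = 14.
Markov: P[X ≥ 14] ≤ μ/a = (30/7)/14 = 15/49.
Numerically: ≈ 0.306.
(Since a = 14 > μ = 4.286, the bound 15/49 is < 1 and informative.)

P[X ≥ 14] ≤ 15/49 ≈ 0.306.


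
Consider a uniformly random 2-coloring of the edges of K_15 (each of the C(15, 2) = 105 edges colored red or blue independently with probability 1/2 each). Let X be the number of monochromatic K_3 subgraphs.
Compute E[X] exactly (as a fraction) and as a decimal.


Let X = Σ_S X_S over the C(15, 3) = 455 subsets S of size 3, where X_S = 1 if the K_3 on S is monochromatic.
For a fixed S, the K_3 on S has C(3, 2) = 3 edges. P[all 3 edges red] = (1/2)^3, and likewise for blue, so P[monochromatic] = 2·(1/2)^3 = 2^{1 − 3} = 1/4.
By linearity of expectation: E[X] = C(15, 3) · 2^{1 − 3} = 455 · 1/4 = 455/4.
Numerically: E[X] ≈ 113.7500.

E[X] = C(15,3)·2^(1−C(3,2)) = 455/4 ≈ 113.7500.


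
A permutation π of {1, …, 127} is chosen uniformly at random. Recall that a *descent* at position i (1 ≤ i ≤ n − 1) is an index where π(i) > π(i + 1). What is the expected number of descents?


Write X = Σ X_I over i = 1, …, 126, with X_I the indicator of one descent.
There are 126 indicators.
For each fixed i, the pair (π(i), π(i+1)) is a uniformly random ordered pair of distinct values from {1, …, 127}; by symmetry P[π(i) > π(i+1)] = 1/2.
By linearity: E[X] = 126 · (1/2) = (127 − 1) · (1/2) = 63 ≈ 63.000.

E[X] = 63 = 63.000.


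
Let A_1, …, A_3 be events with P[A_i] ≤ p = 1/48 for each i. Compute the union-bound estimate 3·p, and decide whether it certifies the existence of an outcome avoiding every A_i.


Union bound: P[∪_{i=1}^{3} A_i] ≤ Σ_i P[A_i] ≤ 3·p = 3·(1/48) = 1/16.
Numerically: 1/16 ≈ 0.062500.
Is 1/16 < 1? YES.
Since P[∪ A_i] ≤ 1/16 < 1, the complement has P[∩ A_i^c] ≥ 1 − 1/16 = 15/16 > 0, so some outcome avoids every A_i.

3·p = 1/16 ≈ 0.062500; existence CERTIFIED by the union bound.


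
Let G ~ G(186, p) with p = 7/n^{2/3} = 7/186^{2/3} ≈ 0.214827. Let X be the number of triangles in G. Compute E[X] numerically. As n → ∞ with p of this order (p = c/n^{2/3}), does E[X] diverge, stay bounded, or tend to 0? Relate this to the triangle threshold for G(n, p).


Number of potential triangles: C(186, 3) = 1055240.
Each occurs with probability p³ ≈ (0.214827)³ ≈ 9.91444098e-03.
By linearity: E[X] = C(186, 3)·p³ ≈ 1055240 · 9.91444098e-03 ≈ 10462.114695.
Since α = 2/3 < 1, p = c/n^{2/3} ≫ 1/n is above the triangle threshold p ~ 1/n. Asymptotically E[X] ~ (c³/6)·n^{3(1−α)} = (7³/6)·n^{1} → ∞; triangles are abundant w.h.p.

E[X] ≈ 10462.114695; in regime p = Θ(1/n^{2/3}) E[X] diverges (above the triangle threshold p ~ 1/n).


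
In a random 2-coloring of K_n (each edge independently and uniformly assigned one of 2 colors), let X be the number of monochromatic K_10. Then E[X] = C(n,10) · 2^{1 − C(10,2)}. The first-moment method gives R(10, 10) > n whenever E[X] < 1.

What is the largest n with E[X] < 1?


We need C(n, 10) · 2^{1 − 45} < 1, i.e. C(n, 10) < 2^{45 − 1} = 17592186044416.
Check values of n near the boundary:
  n = 98: C(98, 10) = 14005614014756; 14005614014756 < 17592186044416? YES
  n = 99: C(99, 10) = 15579278510796; 15579278510796 < 17592186044416? YES
  n = 100: C(100, 10) = 17310309456440; 17310309456440 < 17592186044416? YES
  n = 101: C(101, 10) = 19212541264840; 19212541264840 < 17592186044416? NO
The largest n with C(n, 10) < 17592186044416 is n = 100 (where E[X] = 2163788682055/2199023255552 ≈ 0.9840). Hence R(10, 10) > 100, i.e. R(10, 10) ≥ 101.

Largest n = 100; hence R(10, 10) > 100.


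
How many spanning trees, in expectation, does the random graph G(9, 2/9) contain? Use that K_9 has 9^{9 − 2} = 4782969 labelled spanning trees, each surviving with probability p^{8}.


K_9 has 9^{9 − 2} = 4782969 labelled spanning trees.
For each such spanning tree H, let X_H = 1 if all 8 edges of H are present in G. Then P[X_H = 1] = p^{8} = (2/9)^{8} = 256/43046721.
By linearity: E[X] = Σ_H E[X_H] = 4782969 · p^{8} = 4782969 · 256/43046721 = 256/9.
Numerically: E[X] ≈ 28.44.

E[X] = 4782969 · (2/9)^{8} = 256/9 ≈ 28.44.


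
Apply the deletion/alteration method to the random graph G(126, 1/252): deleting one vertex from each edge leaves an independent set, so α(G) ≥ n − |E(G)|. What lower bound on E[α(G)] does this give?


E[|E(G)|] = C(126, 2)·p = 7875 · (1/252) = 125/4.
E[α(G)] ≥ n − E[|E(G)|] = 126 − 125/4 = 379/4.
Numerically: ≈ 94.7500.
(This is only a lower bound; the true E[α(G)] may be larger.)

E[α(G)] ≥ 379/4 ≈ 94.7500.


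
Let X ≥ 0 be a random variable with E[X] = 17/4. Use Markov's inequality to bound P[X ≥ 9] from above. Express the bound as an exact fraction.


μ = E[X] = 17/4, a = 9.
Markov: P[X ≥ 9] ≤ μ/a = (17/4)/9 = 17/36.
Numerically: ≈ 0.4722.
(Since a = 9 > μ = 4.2500, the bound 17/36 is < 1 and informative.)

P[X ≥ 9] ≤ 17/36 ≈ 0.4722.


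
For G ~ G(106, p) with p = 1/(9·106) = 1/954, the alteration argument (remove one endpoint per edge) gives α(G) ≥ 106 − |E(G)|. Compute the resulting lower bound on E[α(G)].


E[|E(G)|] = C(106, 2)·p = 5565 · (1/954) = 35/6.
E[α(G)] ≥ n − E[|E(G)|] = 106 − 35/6 = 601/6.
Numerically: ≈ 100.167.
(This is only a lower bound; the true E[α(G)] may be larger.)

E[α(G)] ≥ 601/6 ≈ 100.167.


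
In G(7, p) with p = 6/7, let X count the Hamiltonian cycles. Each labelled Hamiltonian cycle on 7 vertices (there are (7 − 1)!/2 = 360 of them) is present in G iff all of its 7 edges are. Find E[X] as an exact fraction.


K_7 has (7 − 1)!/2 = 360 labelled Hamiltonian cycles.
For each such Hamiltonian cycle H, let X_H = 1 if all 7 edges of H are present in G. Then P[X_H = 1] = p^{7} = (6/7)^{7} = 279936/823543.
By linearity of expectation: E[X] = Σ_H E[X_H] = 360 · p^{7} = 360 · 279936/823543 = 100776960/823543.
Numerically: E[X] ≈ 122.4.

E[X] = 360 · (6/7)^{7} = 100776960/823543 ≈ 122.4.


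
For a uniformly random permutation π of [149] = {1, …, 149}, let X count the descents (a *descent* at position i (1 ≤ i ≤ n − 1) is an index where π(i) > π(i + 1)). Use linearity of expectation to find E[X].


Write X = Σ X_I over i = 1, …, 148, with X_I the indicator of one descent.
There are 148 indicators.
For each fixed i, the pair (π(i), π(i+1)) is a uniformly random ordered pair of distinct values from {1, …, 149}; by symmetry P[π(i) > π(i+1)] = 1/2.
By linearity: E[X] = 148 · (1/2) = (149 − 1) · (1/2) = 74 ≈ 74.0000.

E[X] = 74 = 74.0000.


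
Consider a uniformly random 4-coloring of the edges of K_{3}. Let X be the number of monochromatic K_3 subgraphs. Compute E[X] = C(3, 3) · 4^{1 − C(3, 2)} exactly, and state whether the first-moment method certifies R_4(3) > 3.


E[X] = C(3, 3) · 4^{1 − 3} = 1 · 4^{−2} = 1/16.
As a reduced fraction: E[X] = 1/16 ≈ 0.062500.
Is E[X] < 1? YES.
Since E[X] < 1, there exists a 4-coloring of K_{3} with no monochromatic K_3; hence R_4(3) > 3.

E[X] = 1/16 ≈ 0.062500; E[X] < 1, so R_4(3) > 3.


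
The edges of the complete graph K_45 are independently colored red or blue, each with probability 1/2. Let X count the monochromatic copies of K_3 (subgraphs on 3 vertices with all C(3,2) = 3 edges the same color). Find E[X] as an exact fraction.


Let X = Σ_S X_S over the C(45, 3) = 14190 subsets S of size 3, where X_S = 1 if the K_3 on S is monochromatic.
For a fixed S, the K_3 on S has C(3, 2) = 3 edges. P[all 3 edges red] = (1/2)^3, and likewise for blue, so P[monochromatic] = 2·(1/2)^3 = 2^{1 − 3} = 1/4.
By linearity of expectation: E[X] = C(45, 3) · 2^{1 − 3} = 14190 · 1/4 = 7095/2.
Numerically: E[X] ≈ 3547.5000.

E[X] = C(45,3)·2^(1−C(3,2)) = 7095/2 ≈ 3547.5000.


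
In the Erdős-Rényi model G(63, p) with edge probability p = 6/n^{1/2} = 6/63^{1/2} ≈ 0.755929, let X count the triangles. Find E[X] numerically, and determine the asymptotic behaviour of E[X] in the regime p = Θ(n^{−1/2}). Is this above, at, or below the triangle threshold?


Number of potential triangles: C(63, 3) = 39711.
Each occurs with probability p³ ≈ (0.755929)³ ≈ 4.31959398e-01.
By linearity: E[X] = C(63, 3)·p³ ≈ 39711 · 4.31959398e-01 ≈ 17153.539643.
Since α = 1/2 < 1, p = c/n^{1/2} ≫ 1/n is above the triangle threshold p ~ 1/n. Asymptotically E[X] ~ (c³/6)·n^{3(1−α)} = (6³/6)·n^{1.5} → ∞; triangles are abundant w.h.p.

E[X] ≈ 17153.539643; in regime p = Θ(1/n^{1/2}) E[X] diverges (above the triangle threshold p ~ 1/n).


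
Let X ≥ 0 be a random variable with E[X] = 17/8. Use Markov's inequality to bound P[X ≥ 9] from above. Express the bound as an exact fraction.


μ = E[X] = 17/8, a = 9.
Markov: P[X ≥ 9] ≤ μ/a = (17/8)/9 = 17/72.
Numerically: ≈ 0.236111.
(Since a = 9 > μ = 2.125000, the bound 17/72 is < 1 and informative.)

P[X ≥ 9] ≤ 17/72 ≈ 0.236111.


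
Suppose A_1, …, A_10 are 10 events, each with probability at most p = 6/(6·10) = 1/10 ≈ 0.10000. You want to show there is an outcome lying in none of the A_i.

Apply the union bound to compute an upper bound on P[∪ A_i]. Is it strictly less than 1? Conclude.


Union bound: P[∪_{i=1}^{10} A_i] ≤ Σ_i P[A_i] ≤ 10·p = 10·(1/10) = 1.
Numerically: 1 ≈ 1.00000.
Is 1 < 1? NO.
Since the bound 1 is ≥ 1, the union bound is uninformative here; it does NOT by itself certify existence.

10·p = 1 ≈ 1.00000; existence NOT certified by the union bound.


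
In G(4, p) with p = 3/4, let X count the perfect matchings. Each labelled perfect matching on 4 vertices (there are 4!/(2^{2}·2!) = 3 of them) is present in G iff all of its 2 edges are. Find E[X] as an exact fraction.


K_4 has 4!/(2^{2}·2!) = 3 labelled perfect matchings.
For each such perfect matching H, let X_H = 1 if all 2 edges of H are present in G. Then P[X_H = 1] = p^{2} = (3/4)^{2} = 9/16.
By linearity of expectation: E[X] = Σ_H E[X_H] = 3 · p^{2} = 3 · 9/16 = 27/16.
Numerically: E[X] ≈ 1.69.

E[X] = 3 · (3/4)^{2} = 27/16 ≈ 1.69.


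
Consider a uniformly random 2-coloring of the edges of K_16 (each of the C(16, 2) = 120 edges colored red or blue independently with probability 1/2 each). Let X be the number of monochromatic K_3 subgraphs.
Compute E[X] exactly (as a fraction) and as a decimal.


Let X = Σ_S X_S over the C(16, 3) = 560 subsets S of size 3, where X_S = 1 if the K_3 on S is monochromatic.
For a fixed S, the K_3 on S has C(3, 2) = 3 edges. P[all 3 edges red] = (1/2)^3, and likewise for blue, so P[monochromatic] = 2·(1/2)^3 = 2^{1 − 3} = 1/4.
Summing: E[X] = C(16, 3) · 2^{1 − 3} = 560 · 1/4 = 140.
Numerically: E[X] ≈ 140.00000.

E[X] = C(16,3)·2^(1−C(3,2)) = 140 ≈ 140.00000.


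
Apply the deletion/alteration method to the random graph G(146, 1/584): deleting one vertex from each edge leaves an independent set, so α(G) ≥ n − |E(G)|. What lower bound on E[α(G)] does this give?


E[|E(G)|] = C(146, 2)·p = 10585 · (1/584) = 145/8.
E[α(G)] ≥ n − E[|E(G)|] = 146 − 145/8 = 1023/8.
Numerically: ≈ 127.875000.
(This is only a lower bound; the true E[α(G)] may be larger.)

E[α(G)] ≥ 1023/8 ≈ 127.875000.
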